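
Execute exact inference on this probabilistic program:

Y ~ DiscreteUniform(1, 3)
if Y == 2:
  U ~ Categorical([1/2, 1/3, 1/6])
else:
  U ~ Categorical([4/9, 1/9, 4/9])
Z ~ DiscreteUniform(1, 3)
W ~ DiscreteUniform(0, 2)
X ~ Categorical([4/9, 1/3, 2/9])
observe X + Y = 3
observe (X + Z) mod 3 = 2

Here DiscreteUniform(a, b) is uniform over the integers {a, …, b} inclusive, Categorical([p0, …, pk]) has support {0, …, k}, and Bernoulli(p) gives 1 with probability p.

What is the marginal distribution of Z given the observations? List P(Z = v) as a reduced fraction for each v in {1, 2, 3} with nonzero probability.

P(Z=1) = 1/3, P(Z=2) = 4/9, P(Z=3) = 2/9

Enumerate traces; 27 have nonzero weight after conditioning:
  (Y=1, U=0, Z=3, W=0, X=2) weight 8/2187
  (Y=1, U=0, Z=3, W=1, X=2) weight 8/2187
  (Y=1, U=0, Z=3, W=2, X=2) weight 8/2187
  (Y=1, U=1, Z=3, W=0, X=2) weight 2/2187
  (Y=1, U=1, Z=3, W=1, X=2) weight 2/2187
  (Y=1, U=1, Z=3, W=2, X=2) weight 2/2187
  (Y=1, U=2, Z=3, W=0, X=2) weight 8/2187
  (Y=1, U=2, Z=3, W=1, X=2) weight 8/2187
  (Y=2, U=0, Z=1, W=0, X=1) weight 1/162
  (Y=3, U=0, Z=2, W=0, X=0) weight 16/2187
  … 17 more
Group by Z:
  weight(Z=1) = 1/27
  weight(Z=2) = 4/81
  weight(Z=3) = 2/81
Total weight = 1/27 + 4/81 + 2/81 = 1/9
P(Z=1 | obs) = 1/27 / 1/9 = 1/3
P(Z=2 | obs) = 4/81 / 1/9 = 4/9
P(Z=3 | obs) = 2/81 / 1/9 = 2/9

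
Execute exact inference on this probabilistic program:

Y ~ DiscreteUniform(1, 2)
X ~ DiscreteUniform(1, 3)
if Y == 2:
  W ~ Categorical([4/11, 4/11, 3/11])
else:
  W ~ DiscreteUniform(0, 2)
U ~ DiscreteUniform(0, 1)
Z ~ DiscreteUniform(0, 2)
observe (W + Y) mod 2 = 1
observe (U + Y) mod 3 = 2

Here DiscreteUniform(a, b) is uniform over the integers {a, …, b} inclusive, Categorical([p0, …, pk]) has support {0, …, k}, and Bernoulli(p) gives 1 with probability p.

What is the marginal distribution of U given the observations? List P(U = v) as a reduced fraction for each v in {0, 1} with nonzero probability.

P(U=0) = 6/17, P(U=1) = 11/17

Enumerate traces; 27 have nonzero weight after conditioning:
  (Y=1, X=1, W=0, U=1, Z=0) weight 1/108
  (Y=1, X=1, W=0, U=1, Z=1) weight 1/108
  (Y=1, X=1, W=0, U=1, Z=2) weight 1/108
  (Y=1, X=1, W=2, U=1, Z=0) weight 1/108
  (Y=1, X=1, W=2, U=1, Z=1) weight 1/108
  (Y=1, X=1, W=2, U=1, Z=2) weight 1/108
  (Y=1, X=2, W=0, U=1, Z=0) weight 1/108
  (Y=1, X=2, W=0, U=1, Z=1) weight 1/108
  (Y=2, X=1, W=1, U=0, Z=0) weight 1/99
  … 18 more
Group by U:
  weight(U=0) = 1/11
  weight(U=1) = 1/6
Total weight = 1/11 + 1/6 = 17/66
P(U=0 | obs) = 1/11 / 17/66 = 6/17
P(U=1 | obs) = 1/6 / 17/66 = 11/17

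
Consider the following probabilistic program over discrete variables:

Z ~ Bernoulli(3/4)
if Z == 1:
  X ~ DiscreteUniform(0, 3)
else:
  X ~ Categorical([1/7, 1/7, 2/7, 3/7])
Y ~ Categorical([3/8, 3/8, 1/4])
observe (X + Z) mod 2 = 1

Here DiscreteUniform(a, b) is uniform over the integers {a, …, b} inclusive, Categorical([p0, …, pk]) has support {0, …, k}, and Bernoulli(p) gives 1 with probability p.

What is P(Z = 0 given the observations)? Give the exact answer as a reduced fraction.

P(Z = 0 | obs) = 8/29

Enumerate traces; 12 have nonzero weight after conditioning:
  (Z=0, X=1, Y=0) weight 3/224
  (Z=0, X=1, Y=1) weight 3/224
  (Z=0, X=1, Y=2) weight 1/112
  (Z=0, X=3, Y=0) weight 9/224
  (Z=0, X=3, Y=1) weight 9/224
  (Z=0, X=3, Y=2) weight 3/112
  (Z=1, X=0, Y=0) weight 9/128
  (Z=1, X=0, Y=1) weight 9/128
  … 4 more
Group by Z:
  weight(Z=0) = 1/7
  weight(Z=1) = 3/8
Total weight = 1/7 + 3/8 = 29/56
P(Z=0 | obs) = 1/7 / 29/56 = 8/29
P(Z=1 | obs) = 3/8 / 29/56 = 21/29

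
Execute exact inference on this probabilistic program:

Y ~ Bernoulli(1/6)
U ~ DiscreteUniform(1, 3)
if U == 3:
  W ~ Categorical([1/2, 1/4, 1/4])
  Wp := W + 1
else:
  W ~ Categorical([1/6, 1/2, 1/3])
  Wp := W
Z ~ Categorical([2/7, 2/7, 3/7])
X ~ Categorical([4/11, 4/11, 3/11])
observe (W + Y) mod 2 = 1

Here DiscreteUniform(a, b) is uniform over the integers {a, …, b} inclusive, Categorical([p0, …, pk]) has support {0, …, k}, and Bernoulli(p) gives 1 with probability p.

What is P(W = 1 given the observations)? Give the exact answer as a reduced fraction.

Enumerate traces; 81 have nonzero weight after conditioning:
  (Y=0, U=1, W=1, Z=0, X=0) weight 10/693
  (Y=0, U=1, W=1, Z=0, X=1) weight 10/693
  (Y=0, U=1, W=1, Z=0, X=2) weight 5/462
  (Y=0, U=1, W=1, Z=1, X=0) weight 10/693
  (Y=0, U=1, W=1, Z=1, X=1) weight 10/693
  (Y=0, U=1, W=1, Z=1, X=2) weight 5/462
  (Y=0, U=1, W=1, Z=2, X=0) weight 5/231
  (Y=0, U=1, W=1, Z=2, X=1) weight 5/231
  (Y=1, U=1, W=0, Z=0, X=0) weight 2/2079
  (Y=1, U=1, W=2, Z=0, X=0) weight 4/2079
  … 71 more
Group by W:
  weight(W=0) = 5/108
  weight(W=1) = 25/72
  weight(W=2) = 11/216
Total weight = 5/108 + 25/72 + 11/216 = 4/9
P(W=0 | obs) = 5/108 / 4/9 = 5/48
P(W=1 | obs) = 25/72 / 4/9 = 25/32
P(W=2 | obs) = 11/216 / 4/9 = 11/96

P(W = 1 | obs) = 25/32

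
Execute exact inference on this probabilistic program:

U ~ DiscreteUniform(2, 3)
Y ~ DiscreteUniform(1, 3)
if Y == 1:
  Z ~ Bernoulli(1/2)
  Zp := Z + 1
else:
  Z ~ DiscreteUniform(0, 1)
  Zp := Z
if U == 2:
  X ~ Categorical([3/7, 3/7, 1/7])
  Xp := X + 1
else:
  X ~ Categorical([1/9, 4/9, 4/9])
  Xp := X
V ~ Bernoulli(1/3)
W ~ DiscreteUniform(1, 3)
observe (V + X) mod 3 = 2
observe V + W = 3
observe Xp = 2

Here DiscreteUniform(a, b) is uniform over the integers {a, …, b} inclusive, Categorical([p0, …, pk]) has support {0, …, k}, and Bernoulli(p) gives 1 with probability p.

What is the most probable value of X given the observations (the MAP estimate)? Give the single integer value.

Enumerate traces; 12 have nonzero weight after conditioning:
  (U=2, Y=1, Z=0, X=1, V=1, W=2) weight 1/252
  (U=2, Y=1, Z=1, X=1, V=1, W=2) weight 1/252
  (U=2, Y=2, Z=0, X=1, V=1, W=2) weight 1/252
  (U=2, Y=2, Z=1, X=1, V=1, W=2) weight 1/252
  (U=2, Y=3, Z=0, X=1, V=1, W=2) weight 1/252
  (U=2, Y=3, Z=1, X=1, V=1, W=2) weight 1/252
  (U=3, Y=1, Z=0, X=2, V=0, W=3) weight 2/243
  (U=3, Y=1, Z=1, X=2, V=0, W=3) weight 2/243
  … 4 more
Group by X:
  weight(X=1) = 1/42
  weight(X=2) = 4/81
Total weight = 1/42 + 4/81 = 83/1134
P(X=1 | obs) = 1/42 / 83/1134 = 27/83
P(X=2 | obs) = 4/81 / 83/1134 = 56/83
argmax = 2

argmax_v P(X = v | obs) = 2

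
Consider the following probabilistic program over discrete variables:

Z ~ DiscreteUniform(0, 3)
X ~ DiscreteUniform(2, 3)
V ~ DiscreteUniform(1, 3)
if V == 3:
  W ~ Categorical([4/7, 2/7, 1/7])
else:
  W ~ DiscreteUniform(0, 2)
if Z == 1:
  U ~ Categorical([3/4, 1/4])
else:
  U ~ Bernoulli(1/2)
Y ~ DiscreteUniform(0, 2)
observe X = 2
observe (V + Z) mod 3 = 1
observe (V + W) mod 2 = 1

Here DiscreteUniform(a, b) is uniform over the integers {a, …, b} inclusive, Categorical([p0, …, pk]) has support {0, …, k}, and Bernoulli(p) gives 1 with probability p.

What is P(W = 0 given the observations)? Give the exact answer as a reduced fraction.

P(W = 0 | obs) = 13/25

Enumerate traces; 42 have nonzero weight after conditioning:
  (Z=0, X=2, V=1, W=0, U=0, Y=0) weight 1/432
  (Z=0, X=2, V=1, W=0, U=0, Y=1) weight 1/432
  (Z=0, X=2, V=1, W=0, U=0, Y=2) weight 1/432
  (Z=0, X=2, V=1, W=0, U=1, Y=0) weight 1/432
  (Z=0, X=2, V=1, W=0, U=1, Y=1) weight 1/432
  (Z=0, X=2, V=1, W=0, U=1, Y=2) weight 1/432
  (Z=0, X=2, V=1, W=2, U=0, Y=0) weight 1/432
  (Z=0, X=2, V=1, W=2, U=0, Y=1) weight 1/432
  (Z=2, X=2, V=2, W=1, U=0, Y=0) weight 1/432
  … 33 more
Group by W:
  weight(W=0) = 13/252
  weight(W=1) = 1/72
  weight(W=2) = 17/504
Total weight = 13/252 + 1/72 + 17/504 = 25/252
P(W=0 | obs) = 13/252 / 25/252 = 13/25
P(W=1 | obs) = 1/72 / 25/252 = 7/50
P(W=2 | obs) = 17/504 / 25/252 = 17/50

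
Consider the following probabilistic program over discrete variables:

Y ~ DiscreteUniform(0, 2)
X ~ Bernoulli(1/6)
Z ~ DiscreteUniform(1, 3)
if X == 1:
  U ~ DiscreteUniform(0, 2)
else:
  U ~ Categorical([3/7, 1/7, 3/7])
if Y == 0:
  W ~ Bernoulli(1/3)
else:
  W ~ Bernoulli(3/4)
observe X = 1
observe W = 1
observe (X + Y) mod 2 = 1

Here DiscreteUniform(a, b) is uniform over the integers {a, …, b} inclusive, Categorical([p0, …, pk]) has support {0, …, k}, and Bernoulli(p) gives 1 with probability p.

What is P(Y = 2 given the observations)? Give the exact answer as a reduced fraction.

Enumerate traces; 18 have nonzero weight after conditioning:
  (Y=0, X=1, Z=1, U=0, W=1) weight 1/486
  (Y=0, X=1, Z=1, U=1, W=1) weight 1/486
  (Y=0, X=1, Z=1, U=2, W=1) weight 1/486
  (Y=0, X=1, Z=2, U=0, W=1) weight 1/486
  (Y=0, X=1, Z=2, U=1, W=1) weight 1/486
  (Y=0, X=1, Z=2, U=2, W=1) weight 1/486
  (Y=0, X=1, Z=3, U=0, W=1) weight 1/486
  (Y=0, X=1, Z=3, U=1, W=1) weight 1/486
  (Y=2, X=1, Z=1, U=0, W=1) weight 1/216
  … 9 more
Group by Y:
  weight(Y=0) = 1/54
  weight(Y=2) = 1/24
Total weight = 1/54 + 1/24 = 13/216
P(Y=0 | obs) = 1/54 / 13/216 = 4/13
P(Y=2 | obs) = 1/24 / 13/216 = 9/13

P(Y = 2 | obs) = 9/13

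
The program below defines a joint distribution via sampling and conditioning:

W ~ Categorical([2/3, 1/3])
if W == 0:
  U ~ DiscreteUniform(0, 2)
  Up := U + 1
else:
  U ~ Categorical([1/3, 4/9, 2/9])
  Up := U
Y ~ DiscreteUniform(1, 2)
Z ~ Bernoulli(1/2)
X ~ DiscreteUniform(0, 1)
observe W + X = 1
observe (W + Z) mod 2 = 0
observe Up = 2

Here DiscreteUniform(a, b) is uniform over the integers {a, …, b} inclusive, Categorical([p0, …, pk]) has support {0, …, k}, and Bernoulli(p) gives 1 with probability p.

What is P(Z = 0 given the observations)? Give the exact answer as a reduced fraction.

P(Z = 0 | obs) = 3/4

Enumerate traces; 4 have nonzero weight after conditioning:
  (W=0, U=1, Y=1, Z=0, X=1) weight 1/36
  (W=0, U=1, Y=2, Z=0, X=1) weight 1/36
  (W=1, U=2, Y=1, Z=1, X=0) weight 1/108
  (W=1, U=2, Y=2, Z=1, X=0) weight 1/108
Group by Z:
  weight(Z=0) = 1/18
  weight(Z=1) = 1/54
Total weight = 1/18 + 1/54 = 2/27
P(Z=0 | obs) = 1/18 / 2/27 = 3/4
P(Z=1 | obs) = 1/54 / 2/27 = 1/4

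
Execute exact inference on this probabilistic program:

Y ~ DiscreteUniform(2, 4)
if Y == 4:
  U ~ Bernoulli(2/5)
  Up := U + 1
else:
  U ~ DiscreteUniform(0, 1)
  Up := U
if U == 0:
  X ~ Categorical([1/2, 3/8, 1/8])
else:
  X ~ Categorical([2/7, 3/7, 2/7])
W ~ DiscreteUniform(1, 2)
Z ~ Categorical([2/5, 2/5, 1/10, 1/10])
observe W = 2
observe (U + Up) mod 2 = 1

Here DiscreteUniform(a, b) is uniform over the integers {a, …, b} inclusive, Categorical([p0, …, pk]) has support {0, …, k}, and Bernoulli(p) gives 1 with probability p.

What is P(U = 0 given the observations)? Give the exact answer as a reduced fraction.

P(U = 0 | obs) = 3/5

Enumerate traces; 24 have nonzero weight after conditioning:
  (Y=4, U=0, X=0, W=2, Z=0) weight 1/50
  (Y=4, U=0, X=0, W=2, Z=1) weight 1/50
  (Y=4, U=0, X=0, W=2, Z=2) weight 1/200
  (Y=4, U=0, X=0, W=2, Z=3) weight 1/200
  (Y=4, U=0, X=1, W=2, Z=0) weight 3/200
  (Y=4, U=0, X=1, W=2, Z=1) weight 3/200
  (Y=4, U=0, X=1, W=2, Z=2) weight 3/800
  (Y=4, U=0, X=1, W=2, Z=3) weight 3/800
  (Y=4, U=1, X=0, W=2, Z=0) weight 4/525
  … 15 more
Group by U:
  weight(U=0) = 1/10
  weight(U=1) = 1/15
Total weight = 1/10 + 1/15 = 1/6
P(U=0 | obs) = 1/10 / 1/6 = 3/5
P(U=1 | obs) = 1/15 / 1/6 = 2/5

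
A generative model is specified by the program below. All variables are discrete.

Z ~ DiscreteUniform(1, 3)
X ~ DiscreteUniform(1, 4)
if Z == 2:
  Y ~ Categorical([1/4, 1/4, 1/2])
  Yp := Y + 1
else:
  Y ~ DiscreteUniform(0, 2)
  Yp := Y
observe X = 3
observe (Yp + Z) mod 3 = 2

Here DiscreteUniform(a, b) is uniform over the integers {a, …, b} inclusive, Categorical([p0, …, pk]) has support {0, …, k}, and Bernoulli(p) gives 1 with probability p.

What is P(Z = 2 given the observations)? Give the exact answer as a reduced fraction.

P(Z = 2 | obs) = 3/7

Enumerate traces; 3 have nonzero weight after conditioning:
  (Z=1, X=3, Y=1) weight 1/36
  (Z=2, X=3, Y=2) weight 1/24
  (Z=3, X=3, Y=2) weight 1/36
Group by Z:
  weight(Z=1) = 1/36
  weight(Z=2) = 1/24
  weight(Z=3) = 1/36
Total weight = 1/36 + 1/24 + 1/36 = 7/72
P(Z=1 | obs) = 1/36 / 7/72 = 2/7
P(Z=2 | obs) = 1/24 / 7/72 = 3/7
P(Z=3 | obs) = 1/36 / 7/72 = 2/7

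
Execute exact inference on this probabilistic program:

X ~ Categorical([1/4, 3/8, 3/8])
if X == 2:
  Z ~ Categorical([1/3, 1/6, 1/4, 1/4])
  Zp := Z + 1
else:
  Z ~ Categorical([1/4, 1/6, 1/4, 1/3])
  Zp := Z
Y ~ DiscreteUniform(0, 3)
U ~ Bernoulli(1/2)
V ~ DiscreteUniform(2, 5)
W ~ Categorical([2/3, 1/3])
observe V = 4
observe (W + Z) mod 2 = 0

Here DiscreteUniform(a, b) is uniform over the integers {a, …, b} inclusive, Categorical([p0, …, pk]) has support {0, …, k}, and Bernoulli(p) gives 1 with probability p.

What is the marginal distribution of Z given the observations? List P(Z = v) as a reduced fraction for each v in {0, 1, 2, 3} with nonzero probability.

P(Z=0) = 18/49, P(Z=1) = 16/147, P(Z=2) = 16/49, P(Z=3) = 29/147

Enumerate traces; 96 have nonzero weight after conditioning:
  (X=0, Z=0, Y=0, U=0, V=4, W=0) weight 1/768
  (X=0, Z=0, Y=0, U=1, V=4, W=0) weight 1/768
  (X=0, Z=0, Y=1, U=0, V=4, W=0) weight 1/768
  (X=0, Z=0, Y=1, U=1, V=4, W=0) weight 1/768
  (X=0, Z=0, Y=2, U=0, V=4, W=0) weight 1/768
  (X=0, Z=0, Y=2, U=1, V=4, W=0) weight 1/768
  (X=0, Z=0, Y=3, U=0, V=4, W=0) weight 1/768
  (X=0, Z=0, Y=3, U=1, V=4, W=0) weight 1/768
  (X=0, Z=1, Y=0, U=0, V=4, W=1) weight 1/2304
  (X=0, Z=2, Y=0, U=0, V=4, W=0) weight 1/768
  … 86 more
Group by Z:
  weight(Z=0) = 3/64
  weight(Z=1) = 1/72
  weight(Z=2) = 1/24
  weight(Z=3) = 29/1152
Total weight = 3/64 + 1/72 + 1/24 + 29/1152 = 49/384
P(Z=0 | obs) = 3/64 / 49/384 = 18/49
P(Z=1 | obs) = 1/72 / 49/384 = 16/147
P(Z=2 | obs) = 1/24 / 49/384 = 16/49
P(Z=3 | obs) = 29/1152 / 49/384 = 29/147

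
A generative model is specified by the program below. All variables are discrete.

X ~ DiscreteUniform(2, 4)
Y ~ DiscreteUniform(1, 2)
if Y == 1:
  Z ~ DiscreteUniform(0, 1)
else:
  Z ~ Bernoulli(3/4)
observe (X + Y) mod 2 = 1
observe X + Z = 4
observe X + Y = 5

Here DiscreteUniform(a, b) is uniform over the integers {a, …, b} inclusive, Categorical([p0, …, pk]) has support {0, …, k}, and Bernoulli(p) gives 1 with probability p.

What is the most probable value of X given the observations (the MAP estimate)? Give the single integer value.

Enumerate traces; 2 have nonzero weight after conditioning:
  (X=3, Y=2, Z=1) weight 1/8
  (X=4, Y=1, Z=0) weight 1/12
Group by X:
  weight(X=3) = 1/8
  weight(X=4) = 1/12
Total weight = 1/8 + 1/12 = 5/24
P(X=3 | obs) = 1/8 / 5/24 = 3/5
P(X=4 | obs) = 1/12 / 5/24 = 2/5
argmax = 3

argmax_v P(X = v | obs) = 3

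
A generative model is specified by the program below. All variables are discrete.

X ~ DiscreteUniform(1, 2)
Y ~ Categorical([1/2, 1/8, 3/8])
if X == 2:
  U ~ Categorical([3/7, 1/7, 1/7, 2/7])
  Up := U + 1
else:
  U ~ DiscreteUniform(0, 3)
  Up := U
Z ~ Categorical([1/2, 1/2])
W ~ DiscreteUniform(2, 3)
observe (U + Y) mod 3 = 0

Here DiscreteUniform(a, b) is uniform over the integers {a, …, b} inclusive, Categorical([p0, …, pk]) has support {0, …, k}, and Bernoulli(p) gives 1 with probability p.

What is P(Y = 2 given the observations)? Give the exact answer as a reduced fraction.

P(Y = 2 | obs) = 11/60

Enumerate traces; 32 have nonzero weight after conditioning:
  (X=1, Y=0, U=0, Z=0, W=2) weight 1/64
  (X=1, Y=0, U=0, Z=0, W=3) weight 1/64
  (X=1, Y=0, U=0, Z=1, W=2) weight 1/64
  (X=1, Y=0, U=0, Z=1, W=3) weight 1/64
  (X=1, Y=0, U=3, Z=0, W=2) weight 1/64
  (X=1, Y=0, U=3, Z=0, W=3) weight 1/64
  (X=1, Y=0, U=3, Z=1, W=2) weight 1/64
  (X=1, Y=0, U=3, Z=1, W=3) weight 1/64
  (X=1, Y=1, U=2, Z=0, W=2) weight 1/256
  (X=1, Y=2, U=1, Z=0, W=2) weight 3/256
  … 22 more
Group by Y:
  weight(Y=0) = 17/56
  weight(Y=1) = 11/448
  weight(Y=2) = 33/448
Total weight = 17/56 + 11/448 + 33/448 = 45/112
P(Y=0 | obs) = 17/56 / 45/112 = 34/45
P(Y=1 | obs) = 11/448 / 45/112 = 11/180
P(Y=2 | obs) = 33/448 / 45/112 = 11/60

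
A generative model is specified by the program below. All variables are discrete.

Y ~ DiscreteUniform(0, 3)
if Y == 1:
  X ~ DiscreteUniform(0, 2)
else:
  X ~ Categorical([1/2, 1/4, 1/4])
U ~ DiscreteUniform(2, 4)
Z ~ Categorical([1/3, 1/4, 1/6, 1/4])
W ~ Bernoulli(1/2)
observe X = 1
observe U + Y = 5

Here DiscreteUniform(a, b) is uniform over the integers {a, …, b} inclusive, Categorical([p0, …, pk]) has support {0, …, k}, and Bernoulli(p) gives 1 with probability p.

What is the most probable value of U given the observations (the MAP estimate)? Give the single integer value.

argmax_v P(U = v | obs) = 4

Enumerate traces; 24 have nonzero weight after conditioning:
  (Y=1, X=1, U=4, Z=0, W=0) weight 1/216
  (Y=1, X=1, U=4, Z=0, W=1) weight 1/216
  (Y=1, X=1, U=4, Z=1, W=0) weight 1/288
  (Y=1, X=1, U=4, Z=1, W=1) weight 1/288
  (Y=1, X=1, U=4, Z=2, W=0) weight 1/432
  (Y=1, X=1, U=4, Z=2, W=1) weight 1/432
  (Y=1, X=1, U=4, Z=3, W=0) weight 1/288
  (Y=1, X=1, U=4, Z=3, W=1) weight 1/288
  (Y=2, X=1, U=3, Z=0, W=0) weight 1/288
  (Y=3, X=1, U=2, Z=0, W=0) weight 1/288
  … 14 more
Group by U:
  weight(U=2) = 1/48
  weight(U=3) = 1/48
  weight(U=4) = 1/36
Total weight = 1/48 + 1/48 + 1/36 = 5/72
P(U=2 | obs) = 1/48 / 5/72 = 3/10
P(U=3 | obs) = 1/48 / 5/72 = 3/10
P(U=4 | obs) = 1/36 / 5/72 = 2/5
argmax = 4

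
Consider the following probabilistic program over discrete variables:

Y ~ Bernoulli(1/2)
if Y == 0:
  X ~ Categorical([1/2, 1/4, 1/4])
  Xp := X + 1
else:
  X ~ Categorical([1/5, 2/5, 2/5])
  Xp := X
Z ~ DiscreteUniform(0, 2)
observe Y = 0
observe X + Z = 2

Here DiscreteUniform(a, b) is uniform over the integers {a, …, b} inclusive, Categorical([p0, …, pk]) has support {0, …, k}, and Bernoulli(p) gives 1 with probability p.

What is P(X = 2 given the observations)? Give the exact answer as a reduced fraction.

Enumerate traces; 3 have nonzero weight after conditioning:
  (Y=0, X=0, Z=2) weight 1/12
  (Y=0, X=1, Z=1) weight 1/24
  (Y=0, X=2, Z=0) weight 1/24
Group by X:
  weight(X=0) = 1/12
  weight(X=1) = 1/24
  weight(X=2) = 1/24
Total weight = 1/12 + 1/24 + 1/24 = 1/6
P(X=0 | obs) = 1/12 / 1/6 = 1/2
P(X=1 | obs) = 1/24 / 1/6 = 1/4
P(X=2 | obs) = 1/24 / 1/6 = 1/4

P(X = 2 | obs) = 1/4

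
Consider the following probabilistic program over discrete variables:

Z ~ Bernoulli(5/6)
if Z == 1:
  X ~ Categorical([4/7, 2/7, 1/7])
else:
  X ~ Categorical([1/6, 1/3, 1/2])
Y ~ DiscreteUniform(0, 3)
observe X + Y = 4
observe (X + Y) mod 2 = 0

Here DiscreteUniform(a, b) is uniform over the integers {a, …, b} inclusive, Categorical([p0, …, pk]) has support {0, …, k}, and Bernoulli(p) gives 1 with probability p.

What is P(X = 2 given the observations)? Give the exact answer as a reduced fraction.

P(X = 2 | obs) = 51/125

Enumerate traces; 4 have nonzero weight after conditioning:
  (Z=0, X=1, Y=3) weight 1/72
  (Z=0, X=2, Y=2) weight 1/48
  (Z=1, X=1, Y=3) weight 5/84
  (Z=1, X=2, Y=2) weight 5/168
Group by X:
  weight(X=1) = 37/504
  weight(X=2) = 17/336
Total weight = 37/504 + 17/336 = 125/1008
P(X=1 | obs) = 37/504 / 125/1008 = 74/125
P(X=2 | obs) = 17/336 / 125/1008 = 51/125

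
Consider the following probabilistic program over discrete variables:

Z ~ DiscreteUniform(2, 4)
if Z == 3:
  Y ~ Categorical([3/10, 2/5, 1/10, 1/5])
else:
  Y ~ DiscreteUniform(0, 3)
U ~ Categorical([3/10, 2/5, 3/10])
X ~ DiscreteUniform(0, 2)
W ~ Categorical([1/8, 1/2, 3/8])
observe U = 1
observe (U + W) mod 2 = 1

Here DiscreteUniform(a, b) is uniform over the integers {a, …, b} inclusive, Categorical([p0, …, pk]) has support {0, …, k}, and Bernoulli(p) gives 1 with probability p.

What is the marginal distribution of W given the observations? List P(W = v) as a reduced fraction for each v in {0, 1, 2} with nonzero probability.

P(W=0) = 1/4, P(W=2) = 3/4

Enumerate traces; 72 have nonzero weight after conditioning:
  (Z=2, Y=0, U=1, X=0, W=0) weight 1/720
  (Z=2, Y=0, U=1, X=0, W=2) weight 1/240
  (Z=2, Y=0, U=1, X=1, W=0) weight 1/720
  (Z=2, Y=0, U=1, X=1, W=2) weight 1/240
  (Z=2, Y=0, U=1, X=2, W=0) weight 1/720
  (Z=2, Y=0, U=1, X=2, W=2) weight 1/240
  (Z=2, Y=1, U=1, X=0, W=0) weight 1/720
  (Z=2, Y=1, U=1, X=0, W=2) weight 1/240
  … 64 more
Group by W:
  weight(W=0) = 1/20
  weight(W=2) = 3/20
Total weight = 1/20 + 3/20 = 1/5
P(W=0 | obs) = 1/20 / 1/5 = 1/4
P(W=2 | obs) = 3/20 / 1/5 = 3/4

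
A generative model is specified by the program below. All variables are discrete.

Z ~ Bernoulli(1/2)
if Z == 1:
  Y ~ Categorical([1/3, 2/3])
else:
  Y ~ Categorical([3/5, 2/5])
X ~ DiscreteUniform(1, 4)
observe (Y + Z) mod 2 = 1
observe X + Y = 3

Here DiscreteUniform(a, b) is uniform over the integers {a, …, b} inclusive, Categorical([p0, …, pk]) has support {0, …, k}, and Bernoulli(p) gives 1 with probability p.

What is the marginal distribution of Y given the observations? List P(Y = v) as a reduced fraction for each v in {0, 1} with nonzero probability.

Enumerate traces; 2 have nonzero weight after conditioning:
  (Z=0, Y=1, X=2) weight 1/20
  (Z=1, Y=0, X=3) weight 1/24
Group by Y:
  weight(Y=0) = 1/24
  weight(Y=1) = 1/20
Total weight = 1/24 + 1/20 = 11/120
P(Y=0 | obs) = 1/24 / 11/120 = 5/11
P(Y=1 | obs) = 1/20 / 11/120 = 6/11

P(Y=0) = 5/11, P(Y=1) = 6/11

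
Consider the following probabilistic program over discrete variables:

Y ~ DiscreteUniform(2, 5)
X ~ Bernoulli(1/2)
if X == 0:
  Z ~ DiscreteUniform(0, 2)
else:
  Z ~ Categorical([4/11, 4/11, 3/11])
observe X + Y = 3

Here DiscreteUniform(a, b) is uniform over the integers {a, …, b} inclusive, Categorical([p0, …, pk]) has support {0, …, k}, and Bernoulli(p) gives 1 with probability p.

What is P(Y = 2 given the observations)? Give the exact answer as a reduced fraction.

P(Y = 2 | obs) = 1/2

Enumerate traces; 6 have nonzero weight after conditioning:
  (Y=2, X=1, Z=0) weight 1/22
  (Y=2, X=1, Z=1) weight 1/22
  (Y=2, X=1, Z=2) weight 3/88
  (Y=3, X=0, Z=0) weight 1/24
  (Y=3, X=0, Z=1) weight 1/24
  (Y=3, X=0, Z=2) weight 1/24
Group by Y:
  weight(Y=2) = 1/8
  weight(Y=3) = 1/8
Total weight = 1/8 + 1/8 = 1/4
P(Y=2 | obs) = 1/8 / 1/4 = 1/2
P(Y=3 | obs) = 1/8 / 1/4 = 1/2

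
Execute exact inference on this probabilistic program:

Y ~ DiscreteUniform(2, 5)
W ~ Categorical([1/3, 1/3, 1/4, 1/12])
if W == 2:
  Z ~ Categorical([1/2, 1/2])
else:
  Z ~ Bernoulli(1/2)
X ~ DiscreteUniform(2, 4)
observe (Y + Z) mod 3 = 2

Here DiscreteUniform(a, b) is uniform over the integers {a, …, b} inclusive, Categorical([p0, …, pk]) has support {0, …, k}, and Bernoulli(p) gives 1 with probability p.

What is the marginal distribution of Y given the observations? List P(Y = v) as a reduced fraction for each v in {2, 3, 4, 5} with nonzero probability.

P(Y=2) = 1/3, P(Y=4) = 1/3, P(Y=5) = 1/3

Enumerate traces; 36 have nonzero weight after conditioning:
  (Y=2, W=0, Z=0, X=2) weight 1/72
  (Y=2, W=0, Z=0, X=3) weight 1/72
  (Y=2, W=0, Z=0, X=4) weight 1/72
  (Y=2, W=1, Z=0, X=2) weight 1/72
  (Y=2, W=1, Z=0, X=3) weight 1/72
  (Y=2, W=1, Z=0, X=4) weight 1/72
  (Y=2, W=2, Z=0, X=2) weight 1/96
  (Y=2, W=2, Z=0, X=3) weight 1/96
  (Y=4, W=0, Z=1, X=2) weight 1/72
  (Y=5, W=0, Z=0, X=2) weight 1/72
  … 26 more
Group by Y:
  weight(Y=2) = 1/8
  weight(Y=4) = 1/8
  weight(Y=5) = 1/8
Total weight = 1/8 + 1/8 + 1/8 = 3/8
P(Y=2 | obs) = 1/8 / 3/8 = 1/3
P(Y=4 | obs) = 1/8 / 3/8 = 1/3
P(Y=5 | obs) = 1/8 / 3/8 = 1/3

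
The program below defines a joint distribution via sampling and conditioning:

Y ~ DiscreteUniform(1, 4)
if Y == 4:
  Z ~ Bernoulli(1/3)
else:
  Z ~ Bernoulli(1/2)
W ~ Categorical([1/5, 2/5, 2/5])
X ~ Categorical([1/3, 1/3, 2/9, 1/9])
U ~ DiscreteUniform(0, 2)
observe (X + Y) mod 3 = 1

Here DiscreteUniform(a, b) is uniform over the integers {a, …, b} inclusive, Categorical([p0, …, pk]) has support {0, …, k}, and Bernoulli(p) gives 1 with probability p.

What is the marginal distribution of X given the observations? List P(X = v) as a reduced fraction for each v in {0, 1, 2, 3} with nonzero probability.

P(X=0) = 6/13, P(X=1) = 3/13, P(X=2) = 2/13, P(X=3) = 2/13

Enumerate traces; 108 have nonzero weight after conditioning:
  (Y=1, Z=0, W=0, X=0, U=0) weight 1/360
  (Y=1, Z=0, W=0, X=0, U=1) weight 1/360
  (Y=1, Z=0, W=0, X=0, U=2) weight 1/360
  (Y=1, Z=0, W=0, X=3, U=0) weight 1/1080
  (Y=1, Z=0, W=0, X=3, U=1) weight 1/1080
  (Y=1, Z=0, W=0, X=3, U=2) weight 1/1080
  (Y=1, Z=0, W=1, X=0, U=0) weight 1/180
  (Y=1, Z=0, W=1, X=0, U=1) weight 1/180
  (Y=2, Z=0, W=0, X=2, U=0) weight 1/540
  (Y=3, Z=0, W=0, X=1, U=0) weight 1/360
  … 98 more
Group by X:
  weight(X=0) = 1/6
  weight(X=1) = 1/12
  weight(X=2) = 1/18
  weight(X=3) = 1/18
Total weight = 1/6 + 1/12 + 1/18 + 1/18 = 13/36
P(X=0 | obs) = 1/6 / 13/36 = 6/13
P(X=1 | obs) = 1/12 / 13/36 = 3/13
P(X=2 | obs) = 1/18 / 13/36 = 2/13
P(X=3 | obs) = 1/18 / 13/36 = 2/13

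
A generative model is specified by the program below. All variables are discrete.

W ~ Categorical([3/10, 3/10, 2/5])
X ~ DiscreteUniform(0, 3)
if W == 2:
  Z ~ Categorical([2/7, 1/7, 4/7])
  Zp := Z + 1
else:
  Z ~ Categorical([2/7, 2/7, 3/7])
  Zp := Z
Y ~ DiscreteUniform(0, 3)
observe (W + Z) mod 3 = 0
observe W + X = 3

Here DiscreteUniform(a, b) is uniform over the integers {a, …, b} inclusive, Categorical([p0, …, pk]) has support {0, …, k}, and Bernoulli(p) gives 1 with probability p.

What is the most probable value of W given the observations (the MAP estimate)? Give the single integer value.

Enumerate traces; 12 have nonzero weight after conditioning:
  (W=0, X=3, Z=0, Y=0) weight 3/560
  (W=0, X=3, Z=0, Y=1) weight 3/560
  (W=0, X=3, Z=0, Y=2) weight 3/560
  (W=0, X=3, Z=0, Y=3) weight 3/560
  (W=1, X=2, Z=2, Y=0) weight 9/1120
  (W=1, X=2, Z=2, Y=1) weight 9/1120
  (W=1, X=2, Z=2, Y=2) weight 9/1120
  (W=1, X=2, Z=2, Y=3) weight 9/1120
  (W=2, X=1, Z=1, Y=0) weight 1/280
  … 3 more
Group by W:
  weight(W=0) = 3/140
  weight(W=1) = 9/280
  weight(W=2) = 1/70
Total weight = 3/140 + 9/280 + 1/70 = 19/280
P(W=0 | obs) = 3/140 / 19/280 = 6/19
P(W=1 | obs) = 9/280 / 19/280 = 9/19
P(W=2 | obs) = 1/70 / 19/280 = 4/19
argmax = 1

argmax_v P(W = v | obs) = 1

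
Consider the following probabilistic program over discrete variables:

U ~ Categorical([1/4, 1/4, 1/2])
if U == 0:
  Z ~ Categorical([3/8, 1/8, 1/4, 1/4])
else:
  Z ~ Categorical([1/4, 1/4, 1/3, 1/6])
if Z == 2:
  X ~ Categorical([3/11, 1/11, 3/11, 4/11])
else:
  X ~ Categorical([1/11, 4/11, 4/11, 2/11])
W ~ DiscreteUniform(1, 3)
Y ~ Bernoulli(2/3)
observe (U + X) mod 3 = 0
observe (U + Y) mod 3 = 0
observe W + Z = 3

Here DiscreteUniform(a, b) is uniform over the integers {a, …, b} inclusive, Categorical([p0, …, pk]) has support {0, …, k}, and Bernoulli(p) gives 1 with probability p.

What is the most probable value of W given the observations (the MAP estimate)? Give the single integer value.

argmax_v P(W = v | obs) = 3

Enumerate traces; 9 have nonzero weight after conditioning:
  (U=0, Z=0, X=0, W=3, Y=0) weight 1/1056
  (U=0, Z=0, X=3, W=3, Y=0) weight 1/528
  (U=0, Z=1, X=0, W=2, Y=0) weight 1/3168
  (U=0, Z=1, X=3, W=2, Y=0) weight 1/1584
  (U=0, Z=2, X=0, W=1, Y=0) weight 1/528
  (U=0, Z=2, X=3, W=1, Y=0) weight 1/396
  (U=2, Z=0, X=1, W=3, Y=1) weight 1/99
  (U=2, Z=1, X=1, W=2, Y=1) weight 1/99
  … 1 more
Group by W:
  weight(W=1) = 37/4752
  weight(W=2) = 35/3168
  weight(W=3) = 41/3168
Total weight = 37/4752 + 35/3168 + 41/3168 = 151/4752
P(W=1 | obs) = 37/4752 / 151/4752 = 37/151
P(W=2 | obs) = 35/3168 / 151/4752 = 105/302
P(W=3 | obs) = 41/3168 / 151/4752 = 123/302
argmax = 3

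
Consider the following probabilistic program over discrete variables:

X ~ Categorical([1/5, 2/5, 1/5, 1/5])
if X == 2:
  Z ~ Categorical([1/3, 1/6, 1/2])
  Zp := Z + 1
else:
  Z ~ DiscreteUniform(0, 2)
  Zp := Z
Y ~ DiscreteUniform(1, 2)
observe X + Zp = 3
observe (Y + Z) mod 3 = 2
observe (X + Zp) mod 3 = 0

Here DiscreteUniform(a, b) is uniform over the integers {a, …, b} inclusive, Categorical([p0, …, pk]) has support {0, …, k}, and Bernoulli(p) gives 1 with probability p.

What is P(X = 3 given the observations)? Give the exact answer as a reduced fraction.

P(X = 3 | obs) = 1/2

Enumerate traces; 2 have nonzero weight after conditioning:
  (X=2, Z=0, Y=2) weight 1/30
  (X=3, Z=0, Y=2) weight 1/30
Group by X:
  weight(X=2) = 1/30
  weight(X=3) = 1/30
Total weight = 1/30 + 1/30 = 1/15
P(X=2 | obs) = 1/30 / 1/15 = 1/2
P(X=3 | obs) = 1/30 / 1/15 = 1/2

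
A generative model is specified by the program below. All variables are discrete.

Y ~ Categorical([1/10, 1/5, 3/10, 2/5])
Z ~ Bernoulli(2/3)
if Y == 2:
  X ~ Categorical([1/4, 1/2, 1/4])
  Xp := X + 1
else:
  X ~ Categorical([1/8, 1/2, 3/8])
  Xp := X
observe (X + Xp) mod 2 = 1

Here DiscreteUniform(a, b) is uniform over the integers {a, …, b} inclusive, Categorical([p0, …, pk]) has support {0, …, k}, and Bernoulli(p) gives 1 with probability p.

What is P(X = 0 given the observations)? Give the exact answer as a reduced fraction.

P(X = 0 | obs) = 1/4

Enumerate traces; 6 have nonzero weight after conditioning:
  (Y=2, Z=0, X=0) weight 1/40
  (Y=2, Z=0, X=1) weight 1/20
  (Y=2, Z=0, X=2) weight 1/40
  (Y=2, Z=1, X=0) weight 1/20
  (Y=2, Z=1, X=1) weight 1/10
  (Y=2, Z=1, X=2) weight 1/20
Group by X:
  weight(X=0) = 3/40
  weight(X=1) = 3/20
  weight(X=2) = 3/40
Total weight = 3/40 + 3/20 + 3/40 = 3/10
P(X=0 | obs) = 3/40 / 3/10 = 1/4
P(X=1 | obs) = 3/20 / 3/10 = 1/2
P(X=2 | obs) = 3/40 / 3/10 = 1/4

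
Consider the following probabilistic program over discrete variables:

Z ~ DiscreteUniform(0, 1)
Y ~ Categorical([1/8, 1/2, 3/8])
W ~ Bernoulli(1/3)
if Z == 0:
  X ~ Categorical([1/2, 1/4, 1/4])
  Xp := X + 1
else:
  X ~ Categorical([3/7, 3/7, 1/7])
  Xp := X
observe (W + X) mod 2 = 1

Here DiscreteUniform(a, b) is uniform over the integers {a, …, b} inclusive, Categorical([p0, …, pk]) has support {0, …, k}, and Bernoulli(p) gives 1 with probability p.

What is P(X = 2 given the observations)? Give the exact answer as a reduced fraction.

Enumerate traces; 18 have nonzero weight after conditioning:
  (Z=0, Y=0, W=0, X=1) weight 1/96
  (Z=0, Y=0, W=1, X=0) weight 1/96
  (Z=0, Y=0, W=1, X=2) weight 1/192
  (Z=0, Y=1, W=0, X=1) weight 1/24
  (Z=0, Y=1, W=1, X=0) weight 1/24
  (Z=0, Y=1, W=1, X=2) weight 1/48
  (Z=0, Y=2, W=0, X=1) weight 1/32
  (Z=0, Y=2, W=1, X=0) weight 1/32
  … 10 more
Group by X:
  weight(X=0) = 13/84
  weight(X=1) = 19/84
  weight(X=2) = 11/168
Total weight = 13/84 + 19/84 + 11/168 = 25/56
P(X=0 | obs) = 13/84 / 25/56 = 26/75
P(X=1 | obs) = 19/84 / 25/56 = 38/75
P(X=2 | obs) = 11/168 / 25/56 = 11/75

P(X = 2 | obs) = 11/75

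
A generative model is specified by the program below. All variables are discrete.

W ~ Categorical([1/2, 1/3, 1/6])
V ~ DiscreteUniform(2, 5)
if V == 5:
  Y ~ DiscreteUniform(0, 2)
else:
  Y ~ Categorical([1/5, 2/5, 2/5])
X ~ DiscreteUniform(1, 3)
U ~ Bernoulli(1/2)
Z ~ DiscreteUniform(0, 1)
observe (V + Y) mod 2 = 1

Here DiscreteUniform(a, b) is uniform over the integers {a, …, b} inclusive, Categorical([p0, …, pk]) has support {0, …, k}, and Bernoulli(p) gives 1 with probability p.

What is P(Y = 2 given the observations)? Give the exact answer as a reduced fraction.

Enumerate traces; 216 have nonzero weight after conditioning:
  (W=0, V=2, Y=1, X=1, U=0, Z=0) weight 1/240
  (W=0, V=2, Y=1, X=1, U=0, Z=1) weight 1/240
  (W=0, V=2, Y=1, X=1, U=1, Z=0) weight 1/240
  (W=0, V=2, Y=1, X=1, U=1, Z=1) weight 1/240
  (W=0, V=2, Y=1, X=2, U=0, Z=0) weight 1/240
  (W=0, V=2, Y=1, X=2, U=0, Z=1) weight 1/240
  (W=0, V=2, Y=1, X=2, U=1, Z=0) weight 1/240
  (W=0, V=2, Y=1, X=2, U=1, Z=1) weight 1/240
  (W=0, V=3, Y=0, X=1, U=0, Z=0) weight 1/480
  (W=0, V=3, Y=2, X=1, U=0, Z=0) weight 1/240
  … 206 more
Group by Y:
  weight(Y=0) = 2/15
  weight(Y=1) = 1/5
  weight(Y=2) = 11/60
Total weight = 2/15 + 1/5 + 11/60 = 31/60
P(Y=0 | obs) = 2/15 / 31/60 = 8/31
P(Y=1 | obs) = 1/5 / 31/60 = 12/31
P(Y=2 | obs) = 11/60 / 31/60 = 11/31

P(Y = 2 | obs) = 11/31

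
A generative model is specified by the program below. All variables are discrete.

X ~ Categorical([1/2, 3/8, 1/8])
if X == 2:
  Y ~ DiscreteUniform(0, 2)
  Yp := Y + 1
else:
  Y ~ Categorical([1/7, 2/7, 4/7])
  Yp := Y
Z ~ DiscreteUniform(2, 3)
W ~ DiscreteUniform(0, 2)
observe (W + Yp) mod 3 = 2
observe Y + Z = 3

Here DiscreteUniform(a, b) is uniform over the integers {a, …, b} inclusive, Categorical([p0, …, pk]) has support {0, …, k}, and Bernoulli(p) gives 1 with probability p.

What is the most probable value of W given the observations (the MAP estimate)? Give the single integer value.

Enumerate traces; 6 have nonzero weight after conditioning:
  (X=0, Y=0, Z=3, W=2) weight 1/84
  (X=0, Y=1, Z=2, W=1) weight 1/42
  (X=1, Y=0, Z=3, W=2) weight 1/112
  (X=1, Y=1, Z=2, W=1) weight 1/56
  (X=2, Y=0, Z=3, W=1) weight 1/144
  (X=2, Y=1, Z=2, W=0) weight 1/144
Group by W:
  weight(W=0) = 1/144
  weight(W=1) = 7/144
  weight(W=2) = 1/48
Total weight = 1/144 + 7/144 + 1/48 = 11/144
P(W=0 | obs) = 1/144 / 11/144 = 1/11
P(W=1 | obs) = 7/144 / 11/144 = 7/11
P(W=2 | obs) = 1/48 / 11/144 = 3/11
argmax = 1

argmax_v P(W = v | obs) = 1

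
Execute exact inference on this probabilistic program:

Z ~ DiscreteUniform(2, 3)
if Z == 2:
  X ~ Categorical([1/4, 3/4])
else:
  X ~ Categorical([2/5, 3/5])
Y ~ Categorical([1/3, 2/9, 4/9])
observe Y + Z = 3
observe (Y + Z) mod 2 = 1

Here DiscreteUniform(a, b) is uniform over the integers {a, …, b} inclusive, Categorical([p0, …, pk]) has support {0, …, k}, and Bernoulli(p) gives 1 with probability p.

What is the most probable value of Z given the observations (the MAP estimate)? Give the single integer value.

argmax_v P(Z = v | obs) = 3

Enumerate traces; 4 have nonzero weight after conditioning:
  (Z=2, X=0, Y=1) weight 1/36
  (Z=2, X=1, Y=1) weight 1/12
  (Z=3, X=0, Y=0) weight 1/15
  (Z=3, X=1, Y=0) weight 1/10
Group by Z:
  weight(Z=2) = 1/9
  weight(Z=3) = 1/6
Total weight = 1/9 + 1/6 = 5/18
P(Z=2 | obs) = 1/9 / 5/18 = 2/5
P(Z=3 | obs) = 1/6 / 5/18 = 3/5
argmax = 3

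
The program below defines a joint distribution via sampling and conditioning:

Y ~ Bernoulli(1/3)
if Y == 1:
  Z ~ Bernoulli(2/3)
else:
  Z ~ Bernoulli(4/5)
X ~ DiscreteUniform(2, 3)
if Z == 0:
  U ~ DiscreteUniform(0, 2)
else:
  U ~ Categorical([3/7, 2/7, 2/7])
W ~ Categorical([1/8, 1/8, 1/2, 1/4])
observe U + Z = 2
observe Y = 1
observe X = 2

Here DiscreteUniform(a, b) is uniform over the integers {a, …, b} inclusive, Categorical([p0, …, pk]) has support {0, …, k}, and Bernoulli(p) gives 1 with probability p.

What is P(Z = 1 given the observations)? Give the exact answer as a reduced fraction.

Enumerate traces; 8 have nonzero weight after conditioning:
  (Y=1, Z=0, X=2, U=2, W=0) weight 1/432
  (Y=1, Z=0, X=2, U=2, W=1) weight 1/432
  (Y=1, Z=0, X=2, U=2, W=2) weight 1/108
  (Y=1, Z=0, X=2, U=2, W=3) weight 1/216
  (Y=1, Z=1, X=2, U=1, W=0) weight 1/252
  (Y=1, Z=1, X=2, U=1, W=1) weight 1/252
  (Y=1, Z=1, X=2, U=1, W=2) weight 1/63
  (Y=1, Z=1, X=2, U=1, W=3) weight 1/126
Group by Z:
  weight(Z=0) = 1/54
  weight(Z=1) = 2/63
Total weight = 1/54 + 2/63 = 19/378
P(Z=0 | obs) = 1/54 / 19/378 = 7/19
P(Z=1 | obs) = 2/63 / 19/378 = 12/19

P(Z = 1 | obs) = 12/19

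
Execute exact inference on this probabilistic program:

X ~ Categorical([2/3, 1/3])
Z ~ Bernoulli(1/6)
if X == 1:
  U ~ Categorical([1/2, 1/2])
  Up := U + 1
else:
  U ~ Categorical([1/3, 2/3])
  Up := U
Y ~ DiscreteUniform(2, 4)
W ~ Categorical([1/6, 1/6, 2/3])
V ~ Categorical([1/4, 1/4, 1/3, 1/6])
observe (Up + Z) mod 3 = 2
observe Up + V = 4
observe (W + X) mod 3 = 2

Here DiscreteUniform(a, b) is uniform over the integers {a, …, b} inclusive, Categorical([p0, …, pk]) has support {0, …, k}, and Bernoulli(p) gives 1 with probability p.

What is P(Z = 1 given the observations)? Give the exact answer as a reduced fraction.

Enumerate traces; 9 have nonzero weight after conditioning:
  (X=0, Z=1, U=1, Y=2, W=2, V=3) weight 2/729
  (X=0, Z=1, U=1, Y=3, W=2, V=3) weight 2/729
  (X=0, Z=1, U=1, Y=4, W=2, V=3) weight 2/729
  (X=1, Z=0, U=1, Y=2, W=1, V=2) weight 5/1944
  (X=1, Z=0, U=1, Y=3, W=1, V=2) weight 5/1944
  (X=1, Z=0, U=1, Y=4, W=1, V=2) weight 5/1944
  (X=1, Z=1, U=0, Y=2, W=1, V=3) weight 1/3888
  (X=1, Z=1, U=0, Y=3, W=1, V=3) weight 1/3888
  … 1 more
Group by Z:
  weight(Z=0) = 5/648
  weight(Z=1) = 35/3888
Total weight = 5/648 + 35/3888 = 65/3888
P(Z=0 | obs) = 5/648 / 65/3888 = 6/13
P(Z=1 | obs) = 35/3888 / 65/3888 = 7/13

P(Z = 1 | obs) = 7/13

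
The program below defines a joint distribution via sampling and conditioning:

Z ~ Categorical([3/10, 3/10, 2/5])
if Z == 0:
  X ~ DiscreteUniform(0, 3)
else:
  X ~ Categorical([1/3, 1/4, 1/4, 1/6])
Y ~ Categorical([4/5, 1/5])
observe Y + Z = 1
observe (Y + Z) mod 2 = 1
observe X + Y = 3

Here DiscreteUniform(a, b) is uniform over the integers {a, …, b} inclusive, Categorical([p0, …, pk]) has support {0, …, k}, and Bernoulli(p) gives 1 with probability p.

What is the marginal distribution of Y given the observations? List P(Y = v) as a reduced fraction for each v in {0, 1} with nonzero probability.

P(Y=0) = 8/11, P(Y=1) = 3/11

Enumerate traces; 2 have nonzero weight after conditioning:
  (Z=0, X=2, Y=1) weight 3/200
  (Z=1, X=3, Y=0) weight 1/25
Group by Y:
  weight(Y=0) = 1/25
  weight(Y=1) = 3/200
Total weight = 1/25 + 3/200 = 11/200
P(Y=0 | obs) = 1/25 / 11/200 = 8/11
P(Y=1 | obs) = 3/200 / 11/200 = 3/11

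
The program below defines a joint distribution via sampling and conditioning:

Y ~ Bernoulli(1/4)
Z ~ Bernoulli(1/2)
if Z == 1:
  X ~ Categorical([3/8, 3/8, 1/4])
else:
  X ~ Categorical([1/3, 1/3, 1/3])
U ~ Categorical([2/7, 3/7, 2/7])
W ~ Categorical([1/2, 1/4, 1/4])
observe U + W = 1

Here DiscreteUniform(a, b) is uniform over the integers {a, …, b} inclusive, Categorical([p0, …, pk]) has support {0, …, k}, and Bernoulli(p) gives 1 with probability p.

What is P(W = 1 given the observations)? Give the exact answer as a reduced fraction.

P(W = 1 | obs) = 1/4

Enumerate traces; 24 have nonzero weight after conditioning:
  (Y=0, Z=0, X=0, U=0, W=1) weight 1/112
  (Y=0, Z=0, X=0, U=1, W=0) weight 3/112
  (Y=0, Z=0, X=1, U=0, W=1) weight 1/112
  (Y=0, Z=0, X=1, U=1, W=0) weight 3/112
  (Y=0, Z=0, X=2, U=0, W=1) weight 1/112
  (Y=0, Z=0, X=2, U=1, W=0) weight 3/112
  (Y=0, Z=1, X=0, U=0, W=1) weight 9/896
  (Y=0, Z=1, X=0, U=1, W=0) weight 27/896
  … 16 more
Group by W:
  weight(W=0) = 3/14
  weight(W=1) = 1/14
Total weight = 3/14 + 1/14 = 2/7
P(W=0 | obs) = 3/14 / 2/7 = 3/4
P(W=1 | obs) = 1/14 / 2/7 = 1/4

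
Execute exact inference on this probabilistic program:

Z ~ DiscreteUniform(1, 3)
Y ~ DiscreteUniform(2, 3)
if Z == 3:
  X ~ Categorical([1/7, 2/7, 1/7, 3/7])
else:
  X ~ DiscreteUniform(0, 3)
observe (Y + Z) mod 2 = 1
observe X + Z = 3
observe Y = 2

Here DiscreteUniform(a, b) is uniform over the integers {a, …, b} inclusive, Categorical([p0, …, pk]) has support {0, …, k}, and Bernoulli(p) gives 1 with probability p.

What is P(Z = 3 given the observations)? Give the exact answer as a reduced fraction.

Enumerate traces; 2 have nonzero weight after conditioning:
  (Z=1, Y=2, X=2) weight 1/24
  (Z=3, Y=2, X=0) weight 1/42
Group by Z:
  weight(Z=1) = 1/24
  weight(Z=3) = 1/42
Total weight = 1/24 + 1/42 = 11/168
P(Z=1 | obs) = 1/24 / 11/168 = 7/11
P(Z=3 | obs) = 1/42 / 11/168 = 4/11

P(Z = 3 | obs) = 4/11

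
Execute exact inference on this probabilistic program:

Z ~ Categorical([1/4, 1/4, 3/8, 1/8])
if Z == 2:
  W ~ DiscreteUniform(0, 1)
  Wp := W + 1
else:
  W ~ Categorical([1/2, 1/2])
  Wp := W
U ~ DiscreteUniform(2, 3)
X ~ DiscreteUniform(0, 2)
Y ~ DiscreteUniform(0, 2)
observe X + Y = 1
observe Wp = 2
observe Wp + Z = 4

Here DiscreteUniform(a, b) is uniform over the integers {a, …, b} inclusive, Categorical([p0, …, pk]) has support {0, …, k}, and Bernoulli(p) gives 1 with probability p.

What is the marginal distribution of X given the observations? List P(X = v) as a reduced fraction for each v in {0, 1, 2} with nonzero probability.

Enumerate traces; 4 have nonzero weight after conditioning:
  (Z=2, W=1, U=2, X=0, Y=1) weight 1/96
  (Z=2, W=1, U=2, X=1, Y=0) weight 1/96
  (Z=2, W=1, U=3, X=0, Y=1) weight 1/96
  (Z=2, W=1, U=3, X=1, Y=0) weight 1/96
Group by X:
  weight(X=0) = 1/48
  weight(X=1) = 1/48
Total weight = 1/48 + 1/48 = 1/24
P(X=0 | obs) = 1/48 / 1/24 = 1/2
P(X=1 | obs) = 1/48 / 1/24 = 1/2

P(X=0) = 1/2, P(X=1) = 1/2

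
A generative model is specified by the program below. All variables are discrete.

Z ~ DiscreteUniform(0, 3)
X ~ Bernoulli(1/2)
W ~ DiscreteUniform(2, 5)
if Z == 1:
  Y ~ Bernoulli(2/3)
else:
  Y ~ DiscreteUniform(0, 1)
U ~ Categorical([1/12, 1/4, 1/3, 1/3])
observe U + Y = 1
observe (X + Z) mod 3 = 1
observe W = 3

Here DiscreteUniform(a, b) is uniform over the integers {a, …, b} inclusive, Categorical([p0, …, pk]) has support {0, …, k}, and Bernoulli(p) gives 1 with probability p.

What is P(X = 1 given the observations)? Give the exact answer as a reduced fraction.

Enumerate traces; 6 have nonzero weight after conditioning:
  (Z=0, X=1, W=3, Y=0, U=1) weight 1/256
  (Z=0, X=1, W=3, Y=1, U=0) weight 1/768
  (Z=1, X=0, W=3, Y=0, U=1) weight 1/384
  (Z=1, X=0, W=3, Y=1, U=0) weight 1/576
  (Z=3, X=1, W=3, Y=0, U=1) weight 1/256
  (Z=3, X=1, W=3, Y=1, U=0) weight 1/768
Group by X:
  weight(X=0) = 5/1152
  weight(X=1) = 1/96
Total weight = 5/1152 + 1/96 = 17/1152
P(X=0 | obs) = 5/1152 / 17/1152 = 5/17
P(X=1 | obs) = 1/96 / 17/1152 = 12/17

P(X = 1 | obs) = 12/17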